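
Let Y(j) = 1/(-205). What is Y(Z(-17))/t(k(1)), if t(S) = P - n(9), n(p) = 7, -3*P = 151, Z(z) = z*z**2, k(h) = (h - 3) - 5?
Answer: 3/35260 ≈ 8.5082e-5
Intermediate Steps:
k(h) = -8 + h (k(h) = (-3 + h) - 5 = -8 + h)
Z(z) = z**3
P = -151/3 (P = -1/3*151 = -151/3 ≈ -50.333)
t(S) = -172/3 (t(S) = -151/3 - 1*7 = -151/3 - 7 = -172/3)
Y(j) = -1/205
Y(Z(-17))/t(k(1)) = -1/(205*(-172/3)) = -1/205*(-3/172) = 3/35260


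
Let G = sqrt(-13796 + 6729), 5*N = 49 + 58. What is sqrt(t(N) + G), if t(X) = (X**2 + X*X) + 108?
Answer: sqrt(25598 + 25*I*sqrt(7067))/5 ≈ 32.026 + 1.3125*I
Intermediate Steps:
N = 107/5 (N = (49 + 58)/5 = (1/5)*107 = 107/5 ≈ 21.400)
t(X) = 108 + 2*X**2 (t(X) = (X**2 + X**2) + 108 = 2*X**2 + 108 = 108 + 2*X**2)
G = I*sqrt(7067) (G = sqrt(-7067) = I*sqrt(7067) ≈ 84.065*I)
sqrt(t(N) + G) = sqrt((108 + 2*(107/5)**2) + I*sqrt(7067)) = sqrt((108 + 2*(11449/25)) + I*sqrt(7067)) = sqrt((108 + 22898/25) + I*sqrt(7067)) = sqrt(25598/25 + I*sqrt(7067))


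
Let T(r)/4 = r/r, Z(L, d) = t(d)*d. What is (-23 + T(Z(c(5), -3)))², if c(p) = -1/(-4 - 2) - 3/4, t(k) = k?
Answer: 361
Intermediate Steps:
c(p) = -7/12 (c(p) = -1/(-6) - 3*¼ = -1*(-⅙) - ¾ = ⅙ - ¾ = -7/12)
Z(L, d) = d² (Z(L, d) = d*d = d²)
T(r) = 4 (T(r) = 4*(r/r) = 4*1 = 4)
(-23 + T(Z(c(5), -3)))² = (-23 + 4)² = (-19)² = 361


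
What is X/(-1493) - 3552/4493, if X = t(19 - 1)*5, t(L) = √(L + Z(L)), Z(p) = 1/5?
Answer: -3552/4493 - √455/1493 ≈ -0.80485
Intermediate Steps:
Z(p) = ⅕
t(L) = √(⅕ + L) (t(L) = √(L + ⅕) = √(⅕ + L))
X = √455 (X = (√(5 + 25*(19 - 1))/5)*5 = (√(5 + 25*18)/5)*5 = (√(5 + 450)/5)*5 = (√455/5)*5 = √455 ≈ 21.331)
X/(-1493) - 3552/4493 = √455/(-1493) - 3552/4493 = √455*(-1/1493) - 3552*1/4493 = -√455/1493 - 3552/4493 = -3552/4493 - √455/1493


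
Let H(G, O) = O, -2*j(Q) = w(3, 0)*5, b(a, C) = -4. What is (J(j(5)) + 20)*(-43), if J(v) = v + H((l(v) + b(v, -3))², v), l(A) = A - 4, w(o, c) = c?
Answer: -860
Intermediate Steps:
l(A) = -4 + A
j(Q) = 0 (j(Q) = -0*5 = -½*0 = 0)
J(v) = 2*v (J(v) = v + v = 2*v)
(J(j(5)) + 20)*(-43) = (2*0 + 20)*(-43) = (0 + 20)*(-43) = 20*(-43) = -860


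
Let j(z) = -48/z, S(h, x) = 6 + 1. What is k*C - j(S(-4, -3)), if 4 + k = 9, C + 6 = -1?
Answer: -197/7 ≈ -28.143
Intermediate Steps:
S(h, x) = 7
C = -7 (C = -6 - 1 = -7)
k = 5 (k = -4 + 9 = 5)
k*C - j(S(-4, -3)) = 5*(-7) - (-48)/7 = -35 - (-48)/7 = -35 - 1*(-48/7) = -35 + 48/7 = -197/7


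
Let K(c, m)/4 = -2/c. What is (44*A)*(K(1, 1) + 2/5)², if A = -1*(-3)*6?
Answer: 1143648/25 ≈ 45746.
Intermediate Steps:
A = 18 (A = 3*6 = 18)
K(c, m) = -8/c (K(c, m) = 4*(-2/c) = -8/c)
(44*A)*(K(1, 1) + 2/5)² = (44*18)*(-8/1 + 2/5)² = 792*(-8*1 + 2*(⅕))² = 792*(-8 + ⅖)² = 792*(-38/5)² = 792*(1444/25) = 1143648/25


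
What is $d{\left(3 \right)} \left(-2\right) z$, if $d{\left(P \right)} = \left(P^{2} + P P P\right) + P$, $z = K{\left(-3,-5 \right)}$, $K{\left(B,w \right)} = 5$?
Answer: $-390$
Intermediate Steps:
$z = 5$
$d{\left(P \right)} = P + P^{2} + P^{3}$ ($d{\left(P \right)} = \left(P^{2} + P^{2} P\right) + P = \left(P^{2} + P^{3}\right) + P = P + P^{2} + P^{3}$)
$d{\left(3 \right)} \left(-2\right) z = 3 \left(1 + 3 + 3^{2}\right) \left(-2\right) 5 = 3 \left(1 + 3 + 9\right) \left(-2\right) 5 = 3 \cdot 13 \left(-2\right) 5 = 39 \left(-2\right) 5 = \left(-78\right) 5 = -390$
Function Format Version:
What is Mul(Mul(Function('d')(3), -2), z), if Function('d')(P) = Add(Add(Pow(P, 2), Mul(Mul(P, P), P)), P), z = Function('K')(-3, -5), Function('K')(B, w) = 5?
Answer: -390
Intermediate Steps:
z = 5
Function('d')(P) = Add(P, Pow(P, 2), Pow(P, 3)) (Function('d')(P) = Add(Add(Pow(P, 2), Mul(Pow(P, 2), P)), P) = Add(Add(Pow(P, 2), Pow(P, 3)), P) = Add(P, Pow(P, 2), Pow(P, 3)))
Mul(Mul(Function('d')(3), -2), z) = Mul(Mul(Mul(3, Add(1, 3, Pow(3, 2))), -2), 5) = Mul(Mul(Mul(3, Add(1, 3, 9)), -2), 5) = Mul(Mul(Mul(3, 13), -2), 5) = Mul(Mul(39, -2), 5) = Mul(-78, 5) = -390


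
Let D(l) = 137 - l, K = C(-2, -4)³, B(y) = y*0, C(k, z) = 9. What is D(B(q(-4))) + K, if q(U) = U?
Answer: 866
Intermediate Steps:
B(y) = 0
K = 729 (K = 9³ = 729)
D(B(q(-4))) + K = (137 - 1*0) + 729 = (137 + 0) + 729 = 137 + 729 = 866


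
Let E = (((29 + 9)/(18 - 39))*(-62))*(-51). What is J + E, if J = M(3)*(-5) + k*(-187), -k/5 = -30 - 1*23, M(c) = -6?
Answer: -386727/7 ≈ -55247.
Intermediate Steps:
k = 265 (k = -5*(-30 - 1*23) = -5*(-30 - 23) = -5*(-53) = 265)
E = -40052/7 (E = ((38/(-21))*(-62))*(-51) = ((38*(-1/21))*(-62))*(-51) = -38/21*(-62)*(-51) = (2356/21)*(-51) = -40052/7 ≈ -5721.7)
J = -49525 (J = -6*(-5) + 265*(-187) = 30 - 49555 = -49525)
J + E = -49525 - 40052/7 = -386727/7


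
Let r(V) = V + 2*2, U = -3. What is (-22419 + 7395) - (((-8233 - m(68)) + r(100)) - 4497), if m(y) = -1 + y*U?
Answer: -2603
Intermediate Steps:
r(V) = 4 + V (r(V) = V + 4 = 4 + V)
m(y) = -1 - 3*y (m(y) = -1 + y*(-3) = -1 - 3*y)
(-22419 + 7395) - (((-8233 - m(68)) + r(100)) - 4497) = (-22419 + 7395) - (((-8233 - (-1 - 3*68)) + (4 + 100)) - 4497) = -15024 - (((-8233 - (-1 - 204)) + 104) - 4497) = -15024 - (((-8233 - 1*(-205)) + 104) - 4497) = -15024 - (((-8233 + 205) + 104) - 4497) = -15024 - ((-8028 + 104) - 4497) = -15024 - (-7924 - 4497) = -15024 - 1*(-12421) = -15024 + 12421 = -2603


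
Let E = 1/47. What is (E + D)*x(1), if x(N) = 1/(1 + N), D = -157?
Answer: -3689/47 ≈ -78.489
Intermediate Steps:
E = 1/47 ≈ 0.021277
(E + D)*x(1) = (1/47 - 157)/(1 + 1) = -7378/47/2 = -7378/47*1/2 = -3689/47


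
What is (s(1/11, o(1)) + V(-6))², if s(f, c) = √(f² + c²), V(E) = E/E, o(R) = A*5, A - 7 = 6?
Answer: (11 + √511226)²/121 ≈ 4356.0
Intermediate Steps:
A = 13 (A = 7 + 6 = 13)
o(R) = 65 (o(R) = 13*5 = 65)
V(E) = 1
s(f, c) = √(c² + f²)
(s(1/11, o(1)) + V(-6))² = (√(65² + (1/11)²) + 1)² = (√(4225 + (1/11)²) + 1)² = (√(4225 + 1/121) + 1)² = (√(511226/121) + 1)² = (√511226/11 + 1)² = (1 + √511226/11)²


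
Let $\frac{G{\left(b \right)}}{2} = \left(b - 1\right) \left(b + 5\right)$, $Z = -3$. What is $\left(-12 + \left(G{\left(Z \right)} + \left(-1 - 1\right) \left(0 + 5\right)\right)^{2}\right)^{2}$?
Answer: $440896$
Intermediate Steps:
$G{\left(b \right)} = 2 \left(-1 + b\right) \left(5 + b\right)$ ($G{\left(b \right)} = 2 \left(b - 1\right) \left(b + 5\right) = 2 \left(-1 + b\right) \left(5 + b\right)$)
$\left(-12 + \left(G{\left(Z \right)} + \left(-1 - 1\right) \left(0 + 5\right)\right)^{2}\right)^{2} = \left(-12 + \left(\left(-10 + 2 \left(-3\right)^{2} + 8 \left(-3\right)\right) + \left(-1 - 1\right) \left(0 + 5\right)\right)^{2}\right)^{2} = \left(-12 + \left(\left(-10 + 2 \cdot 9 - 24\right) - 10\right)^{2}\right)^{2} = \left(-12 + \left(\left(-10 + 18 - 24\right) - 10\right)^{2}\right)^{2} = \left(-12 + \left(-16 - 10\right)^{2}\right)^{2} = \left(-12 + \left(-26\right)^{2}\right)^{2} = \left(-12 + 676\right)^{2} = 664^{2} = 440896$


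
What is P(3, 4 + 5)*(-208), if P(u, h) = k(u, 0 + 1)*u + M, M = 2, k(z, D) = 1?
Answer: -1040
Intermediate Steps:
P(u, h) = 2 + u (P(u, h) = 1*u + 2 = u + 2 = 2 + u)
P(3, 4 + 5)*(-208) = (2 + 3)*(-208) = 5*(-208) = -1040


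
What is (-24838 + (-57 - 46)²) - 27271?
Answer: -41500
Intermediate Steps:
(-24838 + (-57 - 46)²) - 27271 = (-24838 + (-103)²) - 27271 = (-24838 + 10609) - 27271 = -14229 - 27271 = -41500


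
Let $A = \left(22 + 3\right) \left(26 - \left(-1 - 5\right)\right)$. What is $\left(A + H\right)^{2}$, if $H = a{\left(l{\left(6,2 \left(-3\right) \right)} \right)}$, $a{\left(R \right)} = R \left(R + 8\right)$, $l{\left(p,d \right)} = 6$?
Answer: $781456$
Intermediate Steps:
$a{\left(R \right)} = R \left(8 + R\right)$
$H = 84$ ($H = 6 \left(8 + 6\right) = 6 \cdot 14 = 84$)
$A = 800$ ($A = 25 \left(26 - -6\right) = 25 \left(26 + 6\right) = 25 \cdot 32 = 800$)
$\left(A + H\right)^{2} = \left(800 + 84\right)^{2} = 884^{2} = 781456$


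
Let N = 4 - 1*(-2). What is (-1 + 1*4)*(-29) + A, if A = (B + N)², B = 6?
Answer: 57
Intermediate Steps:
N = 6 (N = 4 + 2 = 6)
A = 144 (A = (6 + 6)² = 12² = 144)
(-1 + 1*4)*(-29) + A = (-1 + 1*4)*(-29) + 144 = (-1 + 4)*(-29) + 144 = 3*(-29) + 144 = -87 + 144 = 57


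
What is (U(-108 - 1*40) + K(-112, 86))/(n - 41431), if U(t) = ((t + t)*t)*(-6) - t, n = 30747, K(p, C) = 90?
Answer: 131305/5342 ≈ 24.580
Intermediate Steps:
U(t) = -t - 12*t**2 (U(t) = ((2*t)*t)*(-6) - t = (2*t**2)*(-6) - t = -12*t**2 - t = -t - 12*t**2)
(U(-108 - 1*40) + K(-112, 86))/(n - 41431) = (-(-108 - 1*40)*(1 + 12*(-108 - 1*40)) + 90)/(30747 - 41431) = (-(-108 - 40)*(1 + 12*(-108 - 40)) + 90)/(-10684) = (-1*(-148)*(1 + 12*(-148)) + 90)*(-1/10684) = (-1*(-148)*(1 - 1776) + 90)*(-1/10684) = (-1*(-148)*(-1775) + 90)*(-1/10684) = (-262700 + 90)*(-1/10684) = -262610*(-1/10684) = 131305/5342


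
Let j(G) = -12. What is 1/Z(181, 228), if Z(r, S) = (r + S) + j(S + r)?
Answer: 1/397 ≈ 0.0025189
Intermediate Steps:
Z(r, S) = -12 + S + r (Z(r, S) = (r + S) - 12 = (S + r) - 12 = -12 + S + r)
1/Z(181, 228) = 1/(-12 + 228 + 181) = 1/397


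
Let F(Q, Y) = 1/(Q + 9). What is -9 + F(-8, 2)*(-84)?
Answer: -93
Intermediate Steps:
F(Q, Y) = 1/(9 + Q)
-9 + F(-8, 2)*(-84) = -9 - 84/(9 - 8) = -9 - 84/1 = -9 + 1*(-84) = -9 - 84 = -93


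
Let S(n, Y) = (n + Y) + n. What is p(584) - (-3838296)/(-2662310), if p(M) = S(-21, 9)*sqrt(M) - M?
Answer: -111330524/190165 - 66*sqrt(146) ≈ -1382.9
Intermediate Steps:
S(n, Y) = Y + 2*n (S(n, Y) = (Y + n) + n = Y + 2*n)
p(M) = -M - 33*sqrt(M) (p(M) = (9 + 2*(-21))*sqrt(M) - M = (9 - 42)*sqrt(M) - M = -33*sqrt(M) - M = -M - 33*sqrt(M))
p(584) - (-3838296)/(-2662310) = (-1*584 - 66*sqrt(146)) - (-3838296)/(-2662310) = (-584 - 66*sqrt(146)) - (-3838296)*(-1)/2662310 = (-584 - 66*sqrt(146)) - 1*274164/190165 = (-584 - 66*sqrt(146)) - 274164/190165 = -111330524/190165 - 66*sqrt(146)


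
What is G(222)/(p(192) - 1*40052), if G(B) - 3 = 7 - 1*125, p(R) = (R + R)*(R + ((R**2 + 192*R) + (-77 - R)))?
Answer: -115/28241932 ≈ -4.0720e-6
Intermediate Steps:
p(R) = 2*R*(-77 + R**2 + 192*R) (p(R) = (2*R)*(R + (-77 + R**2 + 191*R)) = (2*R)*(-77 + R**2 + 192*R) = 2*R*(-77 + R**2 + 192*R))
G(B) = -115 (G(B) = 3 + (7 - 1*125) = 3 + (7 - 125) = 3 - 118 = -115)
G(222)/(p(192) - 1*40052) = -115/(2*192*(-77 + 192**2 + 192*192) - 1*40052) = -115/(2*192*(-77 + 36864 + 36864) - 40052) = -115/(2*192*73651 - 40052) = -115/(28281984 - 40052) = -115/28241932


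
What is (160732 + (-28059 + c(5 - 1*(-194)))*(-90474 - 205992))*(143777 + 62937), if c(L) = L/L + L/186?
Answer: 53303413385038494/31 ≈ 1.7195e+15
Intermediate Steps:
c(L) = 1 + L/186 (c(L) = 1 + L*(1/186) = 1 + L/186)
(160732 + (-28059 + c(5 - 1*(-194)))*(-90474 - 205992))*(143777 + 62937) = (160732 + (-28059 + (1 + (5 - 1*(-194))/186))*(-90474 - 205992))*(143777 + 62937) = (160732 + (-28059 + (1 + (5 + 194)/186))*(-296466))*206714 = (160732 + (-28059 + (1 + (1/186)*199))*(-296466))*206714 = (160732 + (-28059 + (1 + 199/186))*(-296466))*206714 = (160732 + (-28059 + 385/186)*(-296466))*206714 = (160732 - 5218589/186*(-296466))*206714 = (160732 + 257855701079/31)*206714 = (257860683771/31)*206714 = 53303413385038494/31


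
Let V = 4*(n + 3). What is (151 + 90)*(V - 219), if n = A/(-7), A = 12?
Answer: -360777/7 ≈ -51540.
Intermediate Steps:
n = -12/7 (n = 12/(-7) = 12*(-⅐) = -12/7 ≈ -1.7143)
V = 36/7 (V = 4*(-12/7 + 3) = 4*(9/7) = 36/7 ≈ 5.1429)
(151 + 90)*(V - 219) = (151 + 90)*(36/7 - 219) = 241*(-1497/7) = -360777/7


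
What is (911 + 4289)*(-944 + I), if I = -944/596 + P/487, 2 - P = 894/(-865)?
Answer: -61725111223360/12553399 ≈ -4.9170e+6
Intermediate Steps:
P = 2624/865 (P = 2 - 894/(-865) = 2 - 894*(-1)/865 = 2 - 1*(-894/865) = 2 + 894/865 = 2624/865 ≈ 3.0335)
I = -99025204/62766995 (I = -944/596 + (2624/865)/487 = -944*1/596 + (2624/865)*(1/487) = -236/149 + 2624/421255 = -99025204/62766995 ≈ -1.5777)
(911 + 4289)*(-944 + I) = (911 + 4289)*(-944 - 99025204/62766995) = 5200*(-59351068484/62766995) = -61725111223360/12553399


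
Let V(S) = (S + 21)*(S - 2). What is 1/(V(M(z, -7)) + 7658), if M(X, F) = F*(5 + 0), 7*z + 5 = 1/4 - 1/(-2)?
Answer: 1/8176 ≈ 0.00012231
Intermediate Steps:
z = -17/28 (z = -5/7 + (1/4 - 1/(-2))/7 = -5/7 + (1*(1/4) - 1*(-1/2))/7 = -5/7 + (1/4 + 1/2)/7 = -5/7 + (1/7)*(3/4) = -5/7 + 3/28 = -17/28 ≈ -0.60714)
M(X, F) = 5*F (M(X, F) = F*5 = 5*F)
V(S) = (-2 + S)*(21 + S) (V(S) = (21 + S)*(-2 + S) = (-2 + S)*(21 + S))
1/(V(M(z, -7)) + 7658) = 1/((-42 + (5*(-7))**2 + 19*(5*(-7))) + 7658) = 1/((-42 + (-35)**2 + 19*(-35)) + 7658) = 1/((-42 + 1225 - 665) + 7658) = 1/(518 + 7658) = 1/8176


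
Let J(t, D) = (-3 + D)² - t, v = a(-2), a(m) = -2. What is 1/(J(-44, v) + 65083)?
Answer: 1/65152 ≈ 1.5349e-5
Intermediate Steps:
v = -2
1/(J(-44, v) + 65083) = 1/(((-3 - 2)² - 1*(-44)) + 65083) = 1/(((-5)² + 44) + 65083) = 1/((25 + 44) + 65083) = 1/(69 + 65083) = 1/65152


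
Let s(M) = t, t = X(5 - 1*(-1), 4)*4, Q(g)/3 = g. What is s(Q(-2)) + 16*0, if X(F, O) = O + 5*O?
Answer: 96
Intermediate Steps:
Q(g) = 3*g
X(F, O) = 6*O
t = 96 (t = (6*4)*4 = 24*4 = 96)
s(M) = 96
s(Q(-2)) + 16*0 = 96 + 16*0 = 96 + 0 = 96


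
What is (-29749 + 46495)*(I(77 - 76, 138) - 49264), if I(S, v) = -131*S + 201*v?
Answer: -362668122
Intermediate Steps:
(-29749 + 46495)*(I(77 - 76, 138) - 49264) = (-29749 + 46495)*((-131*(77 - 76) + 201*138) - 49264) = 16746*((-131*1 + 27738) - 49264) = 16746*((-131 + 27738) - 49264) = 16746*(27607 - 49264) = 16746*(-21657) = -362668122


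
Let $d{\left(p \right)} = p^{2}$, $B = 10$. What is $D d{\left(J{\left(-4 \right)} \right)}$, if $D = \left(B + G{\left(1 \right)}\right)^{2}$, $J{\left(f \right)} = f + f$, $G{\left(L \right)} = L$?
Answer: $7744$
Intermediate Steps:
$J{\left(f \right)} = 2 f$
$D = 121$ ($D = \left(10 + 1\right)^{2} = 11^{2} = 121$)
$D d{\left(J{\left(-4 \right)} \right)} = 121 \left(2 \left(-4\right)\right)^{2} = 121 \left(-8\right)^{2} = 121 \cdot 64 = 7744$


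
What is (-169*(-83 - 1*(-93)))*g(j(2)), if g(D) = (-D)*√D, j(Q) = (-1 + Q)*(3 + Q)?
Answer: 8450*√5 ≈ 18895.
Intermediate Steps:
g(D) = -D^(3/2)
(-169*(-83 - 1*(-93)))*g(j(2)) = (-169*(-83 - 1*(-93)))*(-(-3 + 2² + 2*2)^(3/2)) = (-169*(-83 + 93))*(-(-3 + 4 + 4)^(3/2)) = (-169*10)*(-5^(3/2)) = -(-1690)*5*√5 = -(-8450)*√5 = 8450*√5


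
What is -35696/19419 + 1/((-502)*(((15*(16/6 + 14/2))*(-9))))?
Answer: -7794929047/4240527030 ≈ -1.8382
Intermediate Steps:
-35696/19419 + 1/((-502)*(((15*(16/6 + 14/2))*(-9)))) = -35696*1/19419 - (-1/(135*(16*(⅙) + 14*(½))))/502 = -35696/19419 - (-1/(135*(8/3 + 7)))/502 = -35696/19419 - 1/(502*((15*(29/3))*(-9))) = -35696/19419 - 1/(502*(145*(-9))) = -35696/19419 - 1/502/(-1305) = -35696/19419 - 1/502*(-1/1305) = -35696/19419 + 1/655110 = -7794929047/4240527030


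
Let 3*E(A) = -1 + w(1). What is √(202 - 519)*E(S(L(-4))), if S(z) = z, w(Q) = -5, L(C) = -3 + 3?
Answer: -2*I*√317 ≈ -35.609*I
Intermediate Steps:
L(C) = 0
E(A) = -2 (E(A) = (-1 - 5)/3 = (⅓)*(-6) = -2)
√(202 - 519)*E(S(L(-4))) = √(202 - 519)*(-2) = √(-317)*(-2) = (I*√317)*(-2) = -2*I*√317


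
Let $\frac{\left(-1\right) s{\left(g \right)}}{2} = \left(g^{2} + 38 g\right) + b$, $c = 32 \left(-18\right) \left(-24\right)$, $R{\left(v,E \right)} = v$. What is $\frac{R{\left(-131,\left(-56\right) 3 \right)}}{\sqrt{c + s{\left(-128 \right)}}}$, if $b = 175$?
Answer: $\frac{131 i \sqrt{9566}}{9566} \approx 1.3394 i$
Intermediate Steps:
$c = 13824$ ($c = \left(-576\right) \left(-24\right) = 13824$)
$s{\left(g \right)} = -350 - 76 g - 2 g^{2}$ ($s{\left(g \right)} = - 2 \left(\left(g^{2} + 38 g\right) + 175\right) = - 2 \left(175 + g^{2} + 38 g\right) = -350 - 76 g - 2 g^{2}$)
$\frac{R{\left(-131,\left(-56\right) 3 \right)}}{\sqrt{c + s{\left(-128 \right)}}} = - \frac{131}{\sqrt{13824 - \left(-9378 + 32768\right)}} = - \frac{131}{\sqrt{13824 - 23390}} = - \frac{131}{\sqrt{-9566}} = - \frac{131}{i \sqrt{9566}} = - 131 \left(- \frac{i \sqrt{9566}}{9566}\right) = \frac{131 i \sqrt{9566}}{9566}$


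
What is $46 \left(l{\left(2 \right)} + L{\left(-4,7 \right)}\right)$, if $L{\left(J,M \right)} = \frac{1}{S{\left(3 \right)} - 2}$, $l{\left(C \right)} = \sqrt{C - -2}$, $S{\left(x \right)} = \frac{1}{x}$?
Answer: $\frac{322}{5} \approx 64.4$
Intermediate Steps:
$l{\left(C \right)} = \sqrt{2 + C}$ ($l{\left(C \right)} = \sqrt{C + 2} = \sqrt{2 + C}$)
$L{\left(J,M \right)} = - \frac{3}{5}$ ($L{\left(J,M \right)} = \frac{1}{\frac{1}{3} - 2} = \frac{1}{- \frac{5}{3}} = - \frac{3}{5}$)
$46 \left(l{\left(2 \right)} + L{\left(-4,7 \right)}\right) = 46 \left(\sqrt{2 + 2} - \frac{3}{5}\right) = 46 \left(\sqrt{4} - \frac{3}{5}\right) = 46 \left(2 - \frac{3}{5}\right) = 46 \cdot \frac{7}{5} = \frac{322}{5}$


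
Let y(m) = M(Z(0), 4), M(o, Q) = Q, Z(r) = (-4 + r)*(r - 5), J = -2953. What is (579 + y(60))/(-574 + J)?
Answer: -583/3527 ≈ -0.16530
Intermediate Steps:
Z(r) = (-5 + r)*(-4 + r) (Z(r) = (-4 + r)*(-5 + r) = (-5 + r)*(-4 + r))
y(m) = 4
(579 + y(60))/(-574 + J) = (579 + 4)/(-574 - 2953) = 583/(-3527) = 583*(-1/3527) = -583/3527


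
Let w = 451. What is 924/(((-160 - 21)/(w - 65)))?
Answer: -356664/181 ≈ -1970.5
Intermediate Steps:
924/(((-160 - 21)/(w - 65))) = 924/(((-160 - 21)/(451 - 65))) = 924/((-181/386)) = 924/((-181*1/386)) = 924/(-181/386) = 924*(-386/181) = -356664/181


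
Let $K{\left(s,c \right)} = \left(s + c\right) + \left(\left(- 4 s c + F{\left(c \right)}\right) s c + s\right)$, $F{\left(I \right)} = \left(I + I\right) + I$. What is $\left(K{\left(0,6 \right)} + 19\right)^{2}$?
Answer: $625$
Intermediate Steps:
$F{\left(I \right)} = 3 I$ ($F{\left(I \right)} = 2 I + I = 3 I$)
$K{\left(s,c \right)} = c + 2 s + c s \left(3 c - 4 c s\right)$ ($K{\left(s,c \right)} = \left(s + c\right) + \left(\left(- 4 s c + 3 c\right) s c + s\right) = \left(c + s\right) + \left(\left(- 4 c s + 3 c\right) s c + s\right) = \left(c + s\right) + \left(\left(3 c - 4 c s\right) s c + s\right) = \left(c + s\right) + \left(s \left(3 c - 4 c s\right) c + s\right) = \left(c + s\right) + \left(c s \left(3 c - 4 c s\right) + s\right) = \left(c + s\right) + \left(s + c s \left(3 c - 4 c s\right)\right) = c + 2 s + c s \left(3 c - 4 c s\right)$)
$\left(K{\left(0,6 \right)} + 19\right)^{2} = \left(\left(6 + 2 \cdot 0 - 4 \cdot 6^{2} \cdot 0^{2} + 3 \cdot 0 \cdot 6^{2}\right) + 19\right)^{2} = \left(\left(6 + 0 - 144 \cdot 0 + 3 \cdot 0 \cdot 36\right) + 19\right)^{2} = \left(\left(6 + 0 + 0 + 0\right) + 19\right)^{2} = \left(6 + 19\right)^{2} = 25^{2} = 625$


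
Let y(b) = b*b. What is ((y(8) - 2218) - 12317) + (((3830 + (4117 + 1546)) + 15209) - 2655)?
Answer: 7576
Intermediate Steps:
y(b) = b²
((y(8) - 2218) - 12317) + (((3830 + (4117 + 1546)) + 15209) - 2655) = ((8² - 2218) - 12317) + (((3830 + (4117 + 1546)) + 15209) - 2655) = ((64 - 2218) - 12317) + (((3830 + 5663) + 15209) - 2655) = (-2154 - 12317) + ((9493 + 15209) - 2655) = -14471 + (24702 - 2655) = -14471 + 22047 = 7576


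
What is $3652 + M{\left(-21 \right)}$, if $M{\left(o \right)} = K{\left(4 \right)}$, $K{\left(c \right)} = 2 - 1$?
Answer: $3653$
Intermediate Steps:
$K{\left(c \right)} = 1$
$M{\left(o \right)} = 1$
$3652 + M{\left(-21 \right)} = 3652 + 1 = 3653$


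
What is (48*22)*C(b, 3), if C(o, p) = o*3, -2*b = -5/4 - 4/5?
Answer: 16236/5 ≈ 3247.2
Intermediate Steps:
b = 41/40 (b = -(-5/4 - 4/5)/2 = -(-5*¼ - 4*⅕)/2 = -(-5/4 - ⅘)/2 = -½*(-41/20) = 41/40 ≈ 1.0250)
C(o, p) = 3*o
(48*22)*C(b, 3) = (48*22)*(3*(41/40)) = 1056*(123/40) = 16236/5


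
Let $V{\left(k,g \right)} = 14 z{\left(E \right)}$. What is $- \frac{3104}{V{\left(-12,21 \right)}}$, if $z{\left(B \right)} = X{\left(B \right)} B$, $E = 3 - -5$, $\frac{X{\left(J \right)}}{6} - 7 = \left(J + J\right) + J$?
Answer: $- \frac{97}{651} \approx -0.149$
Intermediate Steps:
$X{\left(J \right)} = 42 + 18 J$ ($X{\left(J \right)} = 42 + 6 \left(\left(J + J\right) + J\right) = 42 + 6 \left(2 J + J\right) = 42 + 6 \cdot 3 J = 42 + 18 J$)
$E = 8$ ($E = 3 + 5 = 8$)
$z{\left(B \right)} = B \left(42 + 18 B\right)$ ($z{\left(B \right)} = \left(42 + 18 B\right) B = B \left(42 + 18 B\right)$)
$V{\left(k,g \right)} = 20832$ ($V{\left(k,g \right)} = 14 \cdot 6 \cdot 8 \left(7 + 3 \cdot 8\right) = 14 \cdot 6 \cdot 8 \left(7 + 24\right) = 14 \cdot 6 \cdot 8 \cdot 31 = 14 \cdot 1488 = 20832$)
$- \frac{3104}{V{\left(-12,21 \right)}} = - \frac{3104}{20832} = \left(-3104\right) \frac{1}{20832} = - \frac{97}{651}$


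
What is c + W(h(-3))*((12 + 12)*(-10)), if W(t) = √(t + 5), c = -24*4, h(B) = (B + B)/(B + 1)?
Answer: -96 - 480*√2 ≈ -774.82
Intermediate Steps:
h(B) = 2*B/(1 + B) (h(B) = (2*B)/(1 + B) = 2*B/(1 + B))
c = -96
W(t) = √(5 + t)
c + W(h(-3))*((12 + 12)*(-10)) = -96 + √(5 + 2*(-3)/(1 - 3))*((12 + 12)*(-10)) = -96 + √(5 + 2*(-3)/(-2))*(24*(-10)) = -96 + √(5 + 2*(-3)*(-½))*(-240) = -96 + √(5 + 3)*(-240) = -96 + √8*(-240) = -96 + (2*√2)*(-240) = -96 - 480*√2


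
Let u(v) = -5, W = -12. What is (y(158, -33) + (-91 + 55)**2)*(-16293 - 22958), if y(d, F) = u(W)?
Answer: -50673041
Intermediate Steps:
y(d, F) = -5
(y(158, -33) + (-91 + 55)**2)*(-16293 - 22958) = (-5 + (-91 + 55)**2)*(-16293 - 22958) = (-5 + (-36)**2)*(-39251) = (-5 + 1296)*(-39251) = 1291*(-39251) = -50673041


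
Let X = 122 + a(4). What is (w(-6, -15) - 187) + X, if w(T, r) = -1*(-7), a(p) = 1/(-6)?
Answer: -349/6 ≈ -58.167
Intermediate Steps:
a(p) = -⅙
X = 731/6 (X = 122 - ⅙ = 731/6 ≈ 121.83)
w(T, r) = 7
(w(-6, -15) - 187) + X = (7 - 187) + 731/6 = -180 + 731/6 = -349/6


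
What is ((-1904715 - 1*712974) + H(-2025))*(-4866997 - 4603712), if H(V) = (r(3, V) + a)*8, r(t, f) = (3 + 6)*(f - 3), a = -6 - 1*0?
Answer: 26174700410877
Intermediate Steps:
a = -6 (a = -6 + 0 = -6)
r(t, f) = -27 + 9*f (r(t, f) = 9*(-3 + f) = -27 + 9*f)
H(V) = -264 + 72*V (H(V) = ((-27 + 9*V) - 6)*8 = (-33 + 9*V)*8 = -264 + 72*V)
((-1904715 - 1*712974) + H(-2025))*(-4866997 - 4603712) = ((-1904715 - 1*712974) + (-264 + 72*(-2025)))*(-4866997 - 4603712) = ((-1904715 - 712974) + (-264 - 145800))*(-9470709) = (-2617689 - 146064)*(-9470709) = -2763753*(-9470709) = 26174700410877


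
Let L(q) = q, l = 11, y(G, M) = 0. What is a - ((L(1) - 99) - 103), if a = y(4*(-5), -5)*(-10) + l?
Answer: 212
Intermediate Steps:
a = 11 (a = 0*(-10) + 11 = 0 + 11 = 11)
a - ((L(1) - 99) - 103) = 11 - ((1 - 99) - 103) = 11 - (-98 - 103) = 11 - 1*(-201) = 11 + 201 = 212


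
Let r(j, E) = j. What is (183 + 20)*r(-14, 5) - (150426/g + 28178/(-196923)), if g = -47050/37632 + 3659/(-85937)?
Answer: 46729134808989550244/411670617086487 ≈ 1.1351e+5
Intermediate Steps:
g = -2090515669/1616990592 (g = -47050*1/37632 + 3659*(-1/85937) = -23525/18816 - 3659/85937 = -2090515669/1616990592 ≈ -1.2928)
(183 + 20)*r(-14, 5) - (150426/g + 28178/(-196923)) = (183 + 20)*(-14) - (150426/(-2090515669/1616990592) + 28178/(-196923)) = 203*(-14) - (150426*(-1616990592/2090515669) + 28178*(-1/196923)) = -2842 - (-243237426792192/2090515669 - 28178/196923) = -2842 - 1*(-47899102702749346298/411670617086487) = -2842 + 47899102702749346298/411670617086487 = 46729134808989550244/411670617086487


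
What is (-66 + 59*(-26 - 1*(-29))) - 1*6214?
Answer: -6103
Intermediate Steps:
(-66 + 59*(-26 - 1*(-29))) - 1*6214 = (-66 + 59*(-26 + 29)) - 6214 = (-66 + 59*3) - 6214 = (-66 + 177) - 6214 = 111 - 6214 = -6103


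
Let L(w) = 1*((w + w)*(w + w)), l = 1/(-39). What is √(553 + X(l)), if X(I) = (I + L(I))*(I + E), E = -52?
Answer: √1282102458/1521 ≈ 23.541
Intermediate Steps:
l = -1/39 ≈ -0.025641
L(w) = 4*w² (L(w) = 1*((2*w)*(2*w)) = 1*(4*w²) = 4*w²)
X(I) = (-52 + I)*(I + 4*I²) (X(I) = (I + 4*I²)*(I - 52) = (I + 4*I²)*(-52 + I) = (-52 + I)*(I + 4*I²))
√(553 + X(l)) = √(553 - (-52 - 207*(-1/39) + 4*(-1/39)²)/39) = √(553 - (-52 + 69/13 + 4*(1/1521))/39) = √(553 - (-52 + 69/13 + 4/1521)/39) = √(553 - 1/39*(-71015/1521)) = √(553 + 71015/59319) = √(32874422/59319) = √1282102458/1521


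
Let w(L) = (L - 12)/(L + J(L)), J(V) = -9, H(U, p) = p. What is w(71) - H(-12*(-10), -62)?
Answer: 3903/62 ≈ 62.952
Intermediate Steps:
w(L) = (-12 + L)/(-9 + L) (w(L) = (L - 12)/(L - 9) = (-12 + L)/(-9 + L))
w(71) - H(-12*(-10), -62) = (-12 + 71)/(-9 + 71) - 1*(-62) = 59/62 + 62 = 3903/62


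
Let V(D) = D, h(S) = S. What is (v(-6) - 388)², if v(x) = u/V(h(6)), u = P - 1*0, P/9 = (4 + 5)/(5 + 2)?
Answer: 29214025/196 ≈ 1.4905e+5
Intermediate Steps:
P = 81/7 (P = 9*((4 + 5)/(5 + 2)) = 9*(9/7) = 81/7 ≈ 11.571)
u = 81/7 (u = 81/7 - 1*0 = 81/7 + 0 = 81/7 ≈ 11.571)
v(x) = 27/14 (v(x) = (81/7)/6 = (81/7)*(⅙) = 27/14)
(v(-6) - 388)² = (27/14 - 388)² = (-5405/14)² = 29214025/196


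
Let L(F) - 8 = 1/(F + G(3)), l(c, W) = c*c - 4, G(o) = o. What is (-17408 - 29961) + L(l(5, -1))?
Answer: -1136663/24 ≈ -47361.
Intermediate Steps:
l(c, W) = -4 + c² (l(c, W) = c² - 4 = -4 + c²)
L(F) = 8 + 1/(3 + F) (L(F) = 8 + 1/(F + 3) = 8 + 1/(3 + F))
(-17408 - 29961) + L(l(5, -1)) = (-17408 - 29961) + (25 + 8*(-4 + 5²))/(3 + (-4 + 5²)) = -47369 + (25 + 8*(-4 + 25))/(3 + (-4 + 25)) = -47369 + (25 + 8*21)/(3 + 21) = -47369 + (25 + 168)/24 = -47369 + (1/24)*193 = -47369 + 193/24 = -1136663/24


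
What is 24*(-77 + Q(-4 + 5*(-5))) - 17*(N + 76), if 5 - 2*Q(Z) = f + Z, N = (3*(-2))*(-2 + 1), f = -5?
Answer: -2774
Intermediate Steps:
N = 6 (N = -6*(-1) = 6)
Q(Z) = 5 - Z/2 (Q(Z) = 5/2 - (-5 + Z)/2 = 5/2 + (5/2 - Z/2) = 5 - Z/2)
24*(-77 + Q(-4 + 5*(-5))) - 17*(N + 76) = 24*(-77 + (5 - (-4 + 5*(-5))/2)) - 17*(6 + 76) = 24*(-77 + (5 - (-4 - 25)/2)) - 17*82 = 24*(-77 + (5 - 1/2*(-29))) - 1394 = 24*(-77 + (5 + 29/2)) - 1394 = 24*(-77 + 39/2) - 1394 = 24*(-115/2) - 1394 = -1380 - 1394 = -2774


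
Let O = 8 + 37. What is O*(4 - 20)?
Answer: -720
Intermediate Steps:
O = 45
O*(4 - 20) = 45*(4 - 20) = 45*(-16) = -720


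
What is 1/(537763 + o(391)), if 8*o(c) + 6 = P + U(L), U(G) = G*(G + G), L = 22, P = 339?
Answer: 8/4303405 ≈ 1.8590e-6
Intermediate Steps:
U(G) = 2*G**2 (U(G) = G*(2*G) = 2*G**2)
o(c) = 1301/8 (o(c) = -3/4 + (339 + 2*22**2)/8 = -3/4 + (339 + 2*484)/8 = -3/4 + (339 + 968)/8 = -3/4 + (1/8)*1307 = -3/4 + 1307/8 = 1301/8)
1/(537763 + o(391)) = 1/(537763 + 1301/8) = 1/(4303405/8) = 8/4303405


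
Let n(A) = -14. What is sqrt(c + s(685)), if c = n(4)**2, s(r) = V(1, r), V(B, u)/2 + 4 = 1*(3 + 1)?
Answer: 14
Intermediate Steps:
V(B, u) = 0 (V(B, u) = -8 + 2*(1*(3 + 1)) = -8 + 2*(1*4) = -8 + 2*4 = -8 + 8 = 0)
s(r) = 0
c = 196 (c = (-14)**2 = 196)
sqrt(c + s(685)) = sqrt(196 + 0) = sqrt(196) = 14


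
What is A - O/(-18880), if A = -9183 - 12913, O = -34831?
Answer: -417207311/18880 ≈ -22098.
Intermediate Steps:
A = -22096
A - O/(-18880) = -22096 - (-34831)/(-18880) = -22096 - (-34831)*(-1)/18880 = -22096 - 1*34831/18880 = -22096 - 34831/18880 = -417207311/18880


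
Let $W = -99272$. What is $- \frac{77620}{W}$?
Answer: $\frac{19405}{24818} \approx 0.78189$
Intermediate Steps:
$- \frac{77620}{W} = - \frac{77620}{-99272} = \left(-77620\right) \left(- \frac{1}{99272}\right) = \frac{19405}{24818}$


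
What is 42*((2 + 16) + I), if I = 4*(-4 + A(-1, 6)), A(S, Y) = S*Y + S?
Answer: -1092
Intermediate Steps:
A(S, Y) = S + S*Y
I = -44 (I = 4*(-4 - (1 + 6)) = 4*(-4 - 1*7) = 4*(-4 - 7) = 4*(-11) = -44)
42*((2 + 16) + I) = 42*((2 + 16) - 44) = 42*(18 - 44) = 42*(-26) = -1092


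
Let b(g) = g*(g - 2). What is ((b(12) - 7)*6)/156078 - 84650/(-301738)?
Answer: 1118048422/3924555297 ≈ 0.28489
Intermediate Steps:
b(g) = g*(-2 + g)
((b(12) - 7)*6)/156078 - 84650/(-301738) = ((12*(-2 + 12) - 7)*6)/156078 - 84650/(-301738) = ((12*10 - 7)*6)*(1/156078) - 84650*(-1/301738) = ((120 - 7)*6)*(1/156078) + 42325/150869 = (113*6)*(1/156078) + 42325/150869 = 678*(1/156078) + 42325/150869 = 113/26013 + 42325/150869 = 1118048422/3924555297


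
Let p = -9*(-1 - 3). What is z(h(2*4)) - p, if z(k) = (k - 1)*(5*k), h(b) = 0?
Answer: -36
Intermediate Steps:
z(k) = 5*k*(-1 + k) (z(k) = (-1 + k)*(5*k) = 5*k*(-1 + k))
p = 36 (p = -9*(-4) = 36)
z(h(2*4)) - p = 5*0*(-1 + 0) - 1*36 = 5*0*(-1) - 36 = 0 - 36 = -36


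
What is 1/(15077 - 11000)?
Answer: 1/4077 ≈ 0.00024528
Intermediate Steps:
1/(15077 - 11000) = 1/4077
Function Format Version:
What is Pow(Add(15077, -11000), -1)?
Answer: Rational(1, 4077) ≈ 0.00024528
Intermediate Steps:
Pow(Add(15077, -11000), -1) = Pow(4077, -1) = Rational(1, 4077)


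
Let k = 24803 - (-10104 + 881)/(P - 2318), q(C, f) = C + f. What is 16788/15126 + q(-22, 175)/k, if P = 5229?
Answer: 67722835277/60681105292 ≈ 1.1160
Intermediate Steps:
k = 72210756/2911 (k = 24803 - (-10104 + 881)/(5229 - 2318) = 24803 - (-9223)/2911 = 24803 - 1*(-9223/2911) = 24803 + 9223/2911 = 72210756/2911 ≈ 24806.)
16788/15126 + q(-22, 175)/k = 16788/15126 + (-22 + 175)/(72210756/2911) = 16788*(1/15126) + 153*(2911/72210756) = 2798/2521 + 148461/24070252 = 67722835277/60681105292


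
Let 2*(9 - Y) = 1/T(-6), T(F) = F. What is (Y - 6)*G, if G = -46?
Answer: -851/6 ≈ -141.83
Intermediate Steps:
Y = 109/12 (Y = 9 - ½/(-6) = 9 - ½*(-⅙) = 9 + 1/12 = 109/12 ≈ 9.0833)
(Y - 6)*G = (109/12 - 6)*(-46) = (37/12)*(-46) = -851/6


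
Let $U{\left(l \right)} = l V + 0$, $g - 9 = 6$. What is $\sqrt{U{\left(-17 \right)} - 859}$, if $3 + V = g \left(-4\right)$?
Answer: $2 \sqrt{53} \approx 14.56$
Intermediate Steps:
$g = 15$ ($g = 9 + 6 = 15$)
$V = -63$ ($V = -3 + 15 \left(-4\right) = -3 - 60 = -63$)
$U{\left(l \right)} = - 63 l$ ($U{\left(l \right)} = l \left(-63\right) + 0 = - 63 l + 0 = - 63 l$)
$\sqrt{U{\left(-17 \right)} - 859} = \sqrt{\left(-63\right) \left(-17\right) - 859} = \sqrt{1071 - 859} = \sqrt{212} = 2 \sqrt{53}$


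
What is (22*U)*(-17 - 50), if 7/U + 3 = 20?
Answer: -10318/17 ≈ -606.94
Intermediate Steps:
U = 7/17 (U = 7/(-3 + 20) = 7/17 ≈ 0.41176)
(22*U)*(-17 - 50) = (22*(7/17))*(-17 - 50) = (154/17)*(-67) = -10318/17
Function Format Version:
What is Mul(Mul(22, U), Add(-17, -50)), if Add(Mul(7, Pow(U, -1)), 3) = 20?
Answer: Rational(-10318, 17) ≈ -606.94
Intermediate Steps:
U = Rational(7, 17) (U = Mul(7, Pow(Add(-3, 20), -1)) = Mul(7, Pow(17, -1)) = Mul(7, Rational(1, 17)) = Rational(7, 17) ≈ 0.41176)
Mul(Mul(22, U), Add(-17, -50)) = Mul(Mul(22, Rational(7, 17)), Add(-17, -50)) = Mul(Rational(154, 17), -67) = Rational(-10318, 17)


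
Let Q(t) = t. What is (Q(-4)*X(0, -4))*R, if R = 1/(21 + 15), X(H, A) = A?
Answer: 4/9 ≈ 0.44444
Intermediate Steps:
R = 1/36 ≈ 0.027778
(Q(-4)*X(0, -4))*R = -4*(-4)*(1/36) = 16*(1/36) = 4/9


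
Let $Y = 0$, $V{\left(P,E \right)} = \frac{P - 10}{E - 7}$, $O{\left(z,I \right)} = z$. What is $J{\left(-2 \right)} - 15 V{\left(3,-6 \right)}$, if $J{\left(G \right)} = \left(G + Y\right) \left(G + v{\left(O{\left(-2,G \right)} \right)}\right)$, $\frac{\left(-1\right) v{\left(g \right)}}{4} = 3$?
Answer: $\frac{259}{13} \approx 19.923$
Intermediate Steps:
$v{\left(g \right)} = -12$ ($v{\left(g \right)} = \left(-4\right) 3 = -12$)
$V{\left(P,E \right)} = \frac{-10 + P}{-7 + E}$
$J{\left(G \right)} = G \left(-12 + G\right)$ ($J{\left(G \right)} = \left(G + 0\right) \left(G - 12\right) = G \left(-12 + G\right)$)
$J{\left(-2 \right)} - 15 V{\left(3,-6 \right)} = - 2 \left(-12 - 2\right) - 15 \frac{-10 + 3}{-7 - 6} = \left(-2\right) \left(-14\right) - 15 \frac{1}{-13} \left(-7\right) = 28 - 15 \left(\left(- \frac{1}{13}\right) \left(-7\right)\right) = 28 - \frac{105}{13} = \frac{259}{13}$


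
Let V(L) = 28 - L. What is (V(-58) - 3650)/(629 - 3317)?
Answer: 297/224 ≈ 1.3259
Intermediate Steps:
(V(-58) - 3650)/(629 - 3317) = ((28 - 1*(-58)) - 3650)/(629 - 3317) = ((28 + 58) - 3650)/(-2688) = (86 - 3650)*(-1/2688) = -3564*(-1/2688) = 297/224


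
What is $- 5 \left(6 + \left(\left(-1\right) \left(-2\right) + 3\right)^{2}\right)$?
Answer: $-155$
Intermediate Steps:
$- 5 \left(6 + \left(\left(-1\right) \left(-2\right) + 3\right)^{2}\right) = - 5 \left(6 + \left(2 + 3\right)^{2}\right) = - 5 \left(6 + 5^{2}\right) = - 5 \left(6 + 25\right) = \left(-5\right) 31 = -155$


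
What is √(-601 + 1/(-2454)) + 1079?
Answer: 1079 + I*√3619294170/2454 ≈ 1079.0 + 24.515*I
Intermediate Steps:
√(-601 + 1/(-2454)) + 1079 = √(-601 - 1/2454) + 1079 = √(-1474855/2454) + 1079 = I*√3619294170/2454 + 1079 = 1079 + I*√3619294170/2454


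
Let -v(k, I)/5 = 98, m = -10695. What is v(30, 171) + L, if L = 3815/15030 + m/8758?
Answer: -3231368834/6581637 ≈ -490.97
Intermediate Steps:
v(k, I) = -490 (v(k, I) = -5*98 = -490)
L = -6366704/6581637 (L = 3815/15030 - 10695/8758 = 3815*(1/15030) - 10695*1/8758 = 763/3006 - 10695/8758 = -6366704/6581637 ≈ -0.96734)
v(30, 171) + L = -490 - 6366704/6581637 = -3231368834/6581637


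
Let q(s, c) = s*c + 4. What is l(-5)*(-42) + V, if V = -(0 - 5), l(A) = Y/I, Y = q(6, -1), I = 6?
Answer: 19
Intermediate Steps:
q(s, c) = 4 + c*s (q(s, c) = c*s + 4 = 4 + c*s)
Y = -2 (Y = 4 - 1*6 = 4 - 6 = -2)
l(A) = -⅓ (l(A) = -2/6 = (⅙)*(-2) = -⅓)
V = 5 (V = -1*(-5) = 5)
l(-5)*(-42) + V = -⅓*(-42) + 5 = 14 + 5 = 19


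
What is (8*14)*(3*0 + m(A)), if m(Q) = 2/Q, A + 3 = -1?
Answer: -56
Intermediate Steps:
A = -4 (A = -3 - 1 = -4)
(8*14)*(3*0 + m(A)) = (8*14)*(3*0 + 2/(-4)) = 112*(0 + 2*(-¼)) = 112*(0 - ½) = 112*(-½) = -56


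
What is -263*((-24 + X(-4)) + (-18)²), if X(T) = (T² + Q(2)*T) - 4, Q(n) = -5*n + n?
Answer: -90472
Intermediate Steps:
Q(n) = -4*n
X(T) = -4 + T² - 8*T (X(T) = (T² + (-4*2)*T) - 4 = (T² - 8*T) - 4 = -4 + T² - 8*T)
-263*((-24 + X(-4)) + (-18)²) = -263*((-24 + (-4 + (-4)² - 8*(-4))) + (-18)²) = -263*((-24 + (-4 + 16 + 32)) + 324) = -263*((-24 + 44) + 324) = -263*(20 + 324) = -263*344 = -90472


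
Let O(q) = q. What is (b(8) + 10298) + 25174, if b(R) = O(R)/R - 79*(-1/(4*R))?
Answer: 1135215/32 ≈ 35476.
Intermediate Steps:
b(R) = 1 + 79/(4*R) (b(R) = R/R - 79*(-1/(4*R)) = 1 - 79*(-1/(4*R)) = 1 - (-79)/(4*R) = 1 + 79/(4*R))
(b(8) + 10298) + 25174 = ((79/4 + 8)/8 + 10298) + 25174 = ((⅛)*(111/4) + 10298) + 25174 = (111/32 + 10298) + 25174 = 329647/32 + 25174 = 1135215/32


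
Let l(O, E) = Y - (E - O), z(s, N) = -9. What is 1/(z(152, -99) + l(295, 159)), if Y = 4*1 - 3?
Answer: 1/128 ≈ 0.0078125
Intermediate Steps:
Y = 1 (Y = 4 - 3 = 1)
l(O, E) = 1 + O - E (l(O, E) = 1 - (E - O) = 1 + (O - E) = 1 + O - E)
1/(z(152, -99) + l(295, 159)) = 1/(-9 + (1 + 295 - 1*159)) = 1/(-9 + (1 + 295 - 159)) = 1/(-9 + 137) = 1/128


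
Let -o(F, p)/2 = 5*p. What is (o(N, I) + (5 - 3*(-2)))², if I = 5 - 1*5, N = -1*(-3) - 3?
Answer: 121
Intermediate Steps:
N = 0 (N = 3 - 3 = 0)
I = 0 (I = 5 - 5 = 0)
o(F, p) = -10*p
(o(N, I) + (5 - 3*(-2)))² = (-10*0 + (5 - 3*(-2)))² = (0 + (5 + 6))² = (0 + 11)² = 11² = 121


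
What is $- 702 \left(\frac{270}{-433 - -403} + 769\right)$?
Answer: $-533520$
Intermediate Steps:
$- 702 \left(\frac{270}{-433 - -403} + 769\right) = - 702 \left(\frac{270}{-433 + 403} + 769\right) = - 702 \left(\frac{270}{-30} + 769\right) = - 702 \left(270 \left(- \frac{1}{30}\right) + 769\right) = - 702 \left(-9 + 769\right) = \left(-702\right) 760 = -533520$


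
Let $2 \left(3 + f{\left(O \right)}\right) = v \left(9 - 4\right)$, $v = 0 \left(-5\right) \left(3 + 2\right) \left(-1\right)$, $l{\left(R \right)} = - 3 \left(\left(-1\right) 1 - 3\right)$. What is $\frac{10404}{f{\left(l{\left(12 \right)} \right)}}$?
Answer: $-3468$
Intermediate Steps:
$l{\left(R \right)} = 12$ ($l{\left(R \right)} = - 3 \left(-1 - 3\right) = \left(-3\right) \left(-4\right) = 12$)
$v = 0$ ($v = 0 \cdot 5 \left(-1\right) = 0 \left(-5\right) = 0$)
$f{\left(O \right)} = -3$ ($f{\left(O \right)} = -3 + \frac{0 \left(9 - 4\right)}{2} = -3 + \frac{0 \cdot 5}{2} = -3 + \frac{1}{2} \cdot 0 = -3 + 0 = -3$)
$\frac{10404}{f{\left(l{\left(12 \right)} \right)}} = \frac{10404}{-3} = 10404 \left(- \frac{1}{3}\right) = -3468$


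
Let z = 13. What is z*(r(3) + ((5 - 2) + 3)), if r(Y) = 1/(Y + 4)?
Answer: 559/7 ≈ 79.857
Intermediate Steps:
r(Y) = 1/(4 + Y)
z*(r(3) + ((5 - 2) + 3)) = 13*(1/(4 + 3) + ((5 - 2) + 3)) = 13*(1/7 + (3 + 3)) = 13*(⅐ + 6) = 13*(43/7) = 559/7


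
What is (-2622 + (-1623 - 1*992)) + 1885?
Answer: -3352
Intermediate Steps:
(-2622 + (-1623 - 1*992)) + 1885 = (-2622 + (-1623 - 992)) + 1885 = (-2622 - 2615) + 1885 = -5237 + 1885 = -3352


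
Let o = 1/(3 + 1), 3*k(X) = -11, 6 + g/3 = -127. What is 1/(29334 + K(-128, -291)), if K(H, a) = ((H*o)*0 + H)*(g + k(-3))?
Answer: 3/242626 ≈ 1.2365e-5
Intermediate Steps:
g = -399 (g = -18 + 3*(-127) = -18 - 381 = -399)
k(X) = -11/3 (k(X) = (⅓)*(-11) = -11/3)
o = ¼ (o = 1/4 = ¼ ≈ 0.25000)
K(H, a) = -1208*H/3 (K(H, a) = ((H*(¼))*0 + H)*(-399 - 11/3) = ((H/4)*0 + H)*(-1208/3) = (0 + H)*(-1208/3) = H*(-1208/3) = -1208*H/3)
1/(29334 + K(-128, -291)) = 1/(29334 - 1208/3*(-128)) = 1/(29334 + 154624/3) = 1/(242626/3) = 3/242626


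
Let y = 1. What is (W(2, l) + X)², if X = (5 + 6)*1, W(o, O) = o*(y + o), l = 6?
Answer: 289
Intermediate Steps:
W(o, O) = o*(1 + o)
X = 11 (X = 11*1 = 11)
(W(2, l) + X)² = (2*(1 + 2) + 11)² = (2*3 + 11)² = (6 + 11)² = 17² = 289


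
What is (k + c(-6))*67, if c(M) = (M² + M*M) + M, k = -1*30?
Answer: 2412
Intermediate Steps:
k = -30
c(M) = M + 2*M² (c(M) = (M² + M²) + M = 2*M² + M = M + 2*M²)
(k + c(-6))*67 = (-30 - 6*(1 + 2*(-6)))*67 = (-30 - 6*(1 - 12))*67 = (-30 - 6*(-11))*67 = (-30 + 66)*67 = 36*67 = 2412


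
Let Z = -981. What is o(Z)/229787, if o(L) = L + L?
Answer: -1962/229787 ≈ -0.0085383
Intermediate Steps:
o(L) = 2*L
o(Z)/229787 = (2*(-981))/229787 = -1962*1/229787 = -1962/229787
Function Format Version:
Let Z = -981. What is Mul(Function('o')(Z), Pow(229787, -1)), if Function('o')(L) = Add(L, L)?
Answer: Rational(-1962, 229787) ≈ -0.0085383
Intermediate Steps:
Function('o')(L) = Mul(2, L)
Mul(Function('o')(Z), Pow(229787, -1)) = Mul(Mul(2, -981), Pow(229787, -1)) = Mul(-1962, Rational(1, 229787)) = Rational(-1962, 229787)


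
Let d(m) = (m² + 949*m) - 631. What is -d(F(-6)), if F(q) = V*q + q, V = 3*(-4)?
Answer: -66359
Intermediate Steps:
V = -12
F(q) = -11*q (F(q) = -12*q + q = -11*q)
d(m) = -631 + m² + 949*m
-d(F(-6)) = -(-631 + (-11*(-6))² + 949*(-11*(-6))) = -(-631 + 66² + 949*66) = -(-631 + 4356 + 62634) = -1*66359 = -66359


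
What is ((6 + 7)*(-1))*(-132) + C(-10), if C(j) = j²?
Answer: 1816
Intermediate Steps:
((6 + 7)*(-1))*(-132) + C(-10) = ((6 + 7)*(-1))*(-132) + (-10)² = (13*(-1))*(-132) + 100 = -13*(-132) + 100 = 1716 + 100 = 1816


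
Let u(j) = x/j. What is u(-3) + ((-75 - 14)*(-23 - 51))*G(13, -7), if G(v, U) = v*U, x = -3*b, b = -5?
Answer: -599331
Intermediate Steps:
x = 15 (x = -3*(-5) = 15)
u(j) = 15/j
G(v, U) = U*v
u(-3) + ((-75 - 14)*(-23 - 51))*G(13, -7) = 15/(-3) + ((-75 - 14)*(-23 - 51))*(-7*13) = 15*(-⅓) - 89*(-74)*(-91) = -5 + 6586*(-91) = -5 - 599326 = -599331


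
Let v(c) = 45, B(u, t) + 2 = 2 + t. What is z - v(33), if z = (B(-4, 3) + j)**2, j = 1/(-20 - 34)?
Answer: -105299/2916 ≈ -36.111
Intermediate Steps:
B(u, t) = t (B(u, t) = -2 + (2 + t) = t)
j = -1/54 (j = 1/(-54) = -1/54 ≈ -0.018519)
z = 25921/2916 (z = (3 - 1/54)**2 = (161/54)**2 = 25921/2916 ≈ 8.8892)
z - v(33) = 25921/2916 - 1*45 = 25921/2916 - 45 = -105299/2916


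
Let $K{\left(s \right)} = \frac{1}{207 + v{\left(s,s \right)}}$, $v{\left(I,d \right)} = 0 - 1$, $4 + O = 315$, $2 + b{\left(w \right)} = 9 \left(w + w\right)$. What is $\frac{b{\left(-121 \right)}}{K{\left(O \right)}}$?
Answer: $-449080$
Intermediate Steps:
$b{\left(w \right)} = -2 + 18 w$ ($b{\left(w \right)} = -2 + 9 \left(w + w\right) = -2 + 9 \cdot 2 w = -2 + 18 w$)
$O = 311$ ($O = -4 + 315 = 311$)
$v{\left(I,d \right)} = -1$
$K{\left(s \right)} = \frac{1}{206}$ ($K{\left(s \right)} = \frac{1}{207 - 1} = \frac{1}{206}$)
$\frac{b{\left(-121 \right)}}{K{\left(O \right)}} = \left(-2 + 18 \left(-121\right)\right) \frac{1}{\frac{1}{206}} = \left(-2 - 2178\right) 206 = \left(-2180\right) 206 = -449080$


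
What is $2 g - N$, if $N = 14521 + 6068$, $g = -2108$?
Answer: $-24805$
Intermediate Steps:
$N = 20589$
$2 g - N = 2 \left(-2108\right) - 20589 = -4216 - 20589 = -24805$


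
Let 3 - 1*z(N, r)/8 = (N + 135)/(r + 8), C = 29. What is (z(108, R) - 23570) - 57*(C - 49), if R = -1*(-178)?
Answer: -694910/31 ≈ -22416.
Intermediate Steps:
R = 178
z(N, r) = 24 - 8*(135 + N)/(8 + r) (z(N, r) = 24 - 8*(N + 135)/(r + 8) = 24 - 8*(135 + N)/(8 + r))
(z(108, R) - 23570) - 57*(C - 49) = (8*(-111 - 1*108 + 3*178)/(8 + 178) - 23570) - 57*(29 - 49) = (8*(-111 - 108 + 534)/186 - 23570) - 57*(-20) = (8*(1/186)*315 - 23570) + 1140 = (420/31 - 23570) + 1140 = -730250/31 + 1140 = -694910/31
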